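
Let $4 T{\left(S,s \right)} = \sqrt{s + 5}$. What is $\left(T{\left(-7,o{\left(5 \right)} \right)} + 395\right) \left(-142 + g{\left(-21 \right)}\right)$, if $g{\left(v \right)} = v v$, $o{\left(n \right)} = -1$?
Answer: $\frac{236509}{2} \approx 1.1825 \cdot 10^{5}$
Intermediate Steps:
$T{\left(S,s \right)} = \frac{\sqrt{5 + s}}{4}$ ($T{\left(S,s \right)} = \frac{\sqrt{s + 5}}{4} = \frac{\sqrt{5 + s}}{4}$)
$g{\left(v \right)} = v^{2}$
$\left(T{\left(-7,o{\left(5 \right)} \right)} + 395\right) \left(-142 + g{\left(-21 \right)}\right) = \left(\frac{\sqrt{5 - 1}}{4} + 395\right) \left(-142 + \left(-21\right)^{2}\right) = \left(\frac{\sqrt{4}}{4} + 395\right) \left(-142 + 441\right) = \left(\frac{1}{4} \cdot 2 + 395\right) 299 = \left(\frac{1}{2} + 395\right) 299 = \frac{791}{2} \cdot 299 = \frac{236509}{2}$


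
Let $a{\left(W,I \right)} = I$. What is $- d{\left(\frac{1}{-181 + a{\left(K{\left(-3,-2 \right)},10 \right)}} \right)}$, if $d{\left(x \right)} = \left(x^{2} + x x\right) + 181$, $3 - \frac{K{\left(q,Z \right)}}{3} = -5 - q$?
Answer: $- \frac{5292623}{29241} \approx -181.0$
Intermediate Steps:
$K{\left(q,Z \right)} = 24 + 3 q$ ($K{\left(q,Z \right)} = 9 - 3 \left(-5 - q\right) = 9 + \left(15 + 3 q\right) = 24 + 3 q$)
$d{\left(x \right)} = 181 + 2 x^{2}$ ($d{\left(x \right)} = \left(x^{2} + x^{2}\right) + 181 = 2 x^{2} + 181 = 181 + 2 x^{2}$)
$- d{\left(\frac{1}{-181 + a{\left(K{\left(-3,-2 \right)},10 \right)}} \right)} = - (181 + 2 \left(\frac{1}{-181 + 10}\right)^{2}) = - (181 + 2 \left(\frac{1}{-171}\right)^{2}) = - (181 + 2 \left(- \frac{1}{171}\right)^{2}) = - (181 + 2 \cdot \frac{1}{29241}) = - (181 + \frac{2}{29241}) = \left(-1\right) \frac{5292623}{29241} = - \frac{5292623}{29241}$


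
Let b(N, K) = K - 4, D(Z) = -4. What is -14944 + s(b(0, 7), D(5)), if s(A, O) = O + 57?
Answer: -14891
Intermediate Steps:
b(N, K) = -4 + K
s(A, O) = 57 + O
-14944 + s(b(0, 7), D(5)) = -14944 + (57 - 4) = -14944 + 53 = -14891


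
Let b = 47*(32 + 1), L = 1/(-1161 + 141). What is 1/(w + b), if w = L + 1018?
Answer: 1020/2620379 ≈ 0.00038926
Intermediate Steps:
L = -1/1020 (L = 1/(-1020) = -1/1020 ≈ -0.00098039)
b = 1551 (b = 47*33 = 1551)
w = 1038359/1020 (w = -1/1020 + 1018 = 1038359/1020 ≈ 1018.0)
1/(w + b) = 1/(1038359/1020 + 1551) = 1/(2620379/1020) = 1020/2620379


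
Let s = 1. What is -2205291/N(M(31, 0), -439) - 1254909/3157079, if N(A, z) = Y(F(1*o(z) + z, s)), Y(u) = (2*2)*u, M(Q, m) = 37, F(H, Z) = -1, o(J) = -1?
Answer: 6962272885353/12628316 ≈ 5.5132e+5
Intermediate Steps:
Y(u) = 4*u
N(A, z) = -4 (N(A, z) = 4*(-1) = -4)
-2205291/N(M(31, 0), -439) - 1254909/3157079 = -2205291/(-4) - 1254909/3157079 = -2205291*(-1/4) - 1254909*1/3157079 = 2205291/4 - 1254909/3157079 = 6962272885353/12628316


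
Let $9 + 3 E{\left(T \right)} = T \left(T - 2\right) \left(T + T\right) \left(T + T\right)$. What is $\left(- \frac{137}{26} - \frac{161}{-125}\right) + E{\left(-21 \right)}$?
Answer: $\frac{922990311}{3250} \approx 2.84 \cdot 10^{5}$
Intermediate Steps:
$E{\left(T \right)} = -3 + \frac{4 T^{3} \left(-2 + T\right)}{3}$ ($E{\left(T \right)} = -3 + \frac{T \left(T - 2\right) \left(T + T\right) \left(T + T\right)}{3} = -3 + \frac{T \left(-2 + T\right) 2 T 2 T}{3} = -3 + \frac{T \left(-2 + T\right) 4 T^{2}}{3} = -3 + \frac{4 T^{3} \left(-2 + T\right)}{3}$)
$\left(- \frac{137}{26} - \frac{161}{-125}\right) + E{\left(-21 \right)} = \left(- \frac{137}{26} - \frac{161}{-125}\right) - \left(3 - 259308 - 24696\right) = \left(\left(-137\right) \frac{1}{26} - - \frac{161}{125}\right) - -284001 = \left(- \frac{137}{26} + \frac{161}{125}\right) + \left(-3 + 24696 + 259308\right) = - \frac{12939}{3250} + 284001 = \frac{922990311}{3250}$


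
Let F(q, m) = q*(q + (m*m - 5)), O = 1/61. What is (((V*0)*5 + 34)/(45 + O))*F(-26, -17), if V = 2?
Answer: -6956196/1373 ≈ -5066.4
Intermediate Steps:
O = 1/61 ≈ 0.016393
F(q, m) = q*(-5 + q + m²) (F(q, m) = q*(q + (m² - 5)) = q*(q + (-5 + m²)) = q*(-5 + q + m²))
(((V*0)*5 + 34)/(45 + O))*F(-26, -17) = (((2*0)*5 + 34)/(45 + 1/61))*(-26*(-5 - 26 + (-17)²)) = ((0*5 + 34)/(2746/61))*(-26*(-5 - 26 + 289)) = ((0 + 34)*(61/2746))*(-26*258) = (34*(61/2746))*(-6708) = (1037/1373)*(-6708) = -6956196/1373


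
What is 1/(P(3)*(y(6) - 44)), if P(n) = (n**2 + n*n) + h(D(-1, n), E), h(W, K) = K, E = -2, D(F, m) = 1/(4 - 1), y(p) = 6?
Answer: -1/608 ≈ -0.0016447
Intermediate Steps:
D(F, m) = 1/3
P(n) = -2 + 2*n**2 (P(n) = (n**2 + n*n) - 2 = (n**2 + n**2) - 2 = 2*n**2 - 2 = -2 + 2*n**2)
1/(P(3)*(y(6) - 44)) = 1/((-2 + 2*3**2)*(6 - 44)) = 1/((-2 + 2*9)*(-38)) = 1/((-2 + 18)*(-38)) = 1/(16*(-38)) = 1/(-608) = -1/608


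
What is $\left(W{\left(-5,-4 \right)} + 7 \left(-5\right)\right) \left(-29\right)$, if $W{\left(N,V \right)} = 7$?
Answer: $812$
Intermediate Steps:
$\left(W{\left(-5,-4 \right)} + 7 \left(-5\right)\right) \left(-29\right) = \left(7 + 7 \left(-5\right)\right) \left(-29\right) = \left(7 - 35\right) \left(-29\right) = \left(-28\right) \left(-29\right) = 812$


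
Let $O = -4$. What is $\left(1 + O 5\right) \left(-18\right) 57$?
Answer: $19494$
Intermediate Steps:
$\left(1 + O 5\right) \left(-18\right) 57 = \left(1 - 20\right) \left(-18\right) 57 = \left(-19\right) \left(-18\right) 57 = 342 \cdot 57 = 19494$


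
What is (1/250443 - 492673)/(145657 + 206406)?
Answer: -123386504138/88171713909 ≈ -1.3994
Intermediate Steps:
(1/250443 - 492673)/(145657 + 206406) = (1/250443 - 492673)/352063 = -123386504138/250443*1/352063 = -123386504138/88171713909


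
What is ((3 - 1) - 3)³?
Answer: -1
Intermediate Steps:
((3 - 1) - 3)³ = (2 - 3)³ = (-1)³ = -1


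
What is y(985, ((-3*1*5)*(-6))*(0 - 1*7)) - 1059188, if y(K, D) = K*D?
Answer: -1679738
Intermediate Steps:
y(K, D) = D*K
y(985, ((-3*1*5)*(-6))*(0 - 1*7)) - 1059188 = (((-3*1*5)*(-6))*(0 - 1*7))*985 - 1059188 = ((-3*5*(-6))*(0 - 7))*985 - 1059188 = (-15*(-6)*(-7))*985 - 1059188 = (90*(-7))*985 - 1059188 = -630*985 - 1059188 = -620550 - 1059188 = -1679738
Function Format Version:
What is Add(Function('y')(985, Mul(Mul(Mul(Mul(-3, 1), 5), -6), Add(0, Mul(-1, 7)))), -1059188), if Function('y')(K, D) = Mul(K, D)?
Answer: -1679738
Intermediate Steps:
Function('y')(K, D) = Mul(D, K)
Add(Function('y')(985, Mul(Mul(Mul(Mul(-3, 1), 5), -6), Add(0, Mul(-1, 7)))), -1059188) = Add(Mul(Mul(Mul(Mul(Mul(-3, 1), 5), -6), Add(0, Mul(-1, 7))), 985), -1059188) = Add(Mul(Mul(Mul(Mul(-3, 5), -6), Add(0, -7)), 985), -1059188) = Add(Mul(Mul(Mul(-15, -6), -7), 985), -1059188) = Add(Mul(Mul(90, -7), 985), -1059188) = Add(Mul(-630, 985), -1059188) = Add(-620550, -1059188) = -1679738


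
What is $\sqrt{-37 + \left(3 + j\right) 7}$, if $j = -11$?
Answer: $i \sqrt{93} \approx 9.6436 i$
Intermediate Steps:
$\sqrt{-37 + \left(3 + j\right) 7} = \sqrt{-37 + \left(3 - 11\right) 7} = \sqrt{-37 - 56} = \sqrt{-93} = i \sqrt{93}$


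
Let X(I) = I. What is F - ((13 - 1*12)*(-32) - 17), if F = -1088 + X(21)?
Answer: -1018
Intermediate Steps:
F = -1067 (F = -1088 + 21 = -1067)
F - ((13 - 1*12)*(-32) - 17) = -1067 - ((13 - 1*12)*(-32) - 17) = -1067 - ((13 - 12)*(-32) - 17) = -1067 - (1*(-32) - 17) = -1067 - (-32 - 17) = -1067 - 1*(-49) = -1067 + 49 = -1018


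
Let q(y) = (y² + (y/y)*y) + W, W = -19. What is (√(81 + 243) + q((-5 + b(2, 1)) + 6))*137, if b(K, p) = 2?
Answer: 1507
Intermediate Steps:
q(y) = -19 + y + y² (q(y) = (y² + (y/y)*y) - 19 = (y² + 1*y) - 19 = (y² + y) - 19 = (y + y²) - 19 = -19 + y + y²)
(√(81 + 243) + q((-5 + b(2, 1)) + 6))*137 = (√(81 + 243) + (-19 + ((-5 + 2) + 6) + ((-5 + 2) + 6)²))*137 = (√324 + (-19 + (-3 + 6) + (-3 + 6)²))*137 = (18 + (-19 + 3 + 3²))*137 = (18 + (-19 + 3 + 9))*137 = (18 - 7)*137 = 11*137 = 1507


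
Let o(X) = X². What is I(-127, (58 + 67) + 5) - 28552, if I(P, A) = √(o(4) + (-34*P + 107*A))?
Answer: -28552 + 2*√4561 ≈ -28417.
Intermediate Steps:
I(P, A) = √(16 - 34*P + 107*A) (I(P, A) = √(4² + (-34*P + 107*A)) = √(16 + (-34*P + 107*A)) = √(16 - 34*P + 107*A))
I(-127, (58 + 67) + 5) - 28552 = √(16 - 34*(-127) + 107*((58 + 67) + 5)) - 28552 = √(16 + 4318 + 107*(125 + 5)) - 28552 = √(16 + 4318 + 107*130) - 28552 = √(16 + 4318 + 13910) - 28552 = √18244 - 28552 = 2*√4561 - 28552 = -28552 + 2*√4561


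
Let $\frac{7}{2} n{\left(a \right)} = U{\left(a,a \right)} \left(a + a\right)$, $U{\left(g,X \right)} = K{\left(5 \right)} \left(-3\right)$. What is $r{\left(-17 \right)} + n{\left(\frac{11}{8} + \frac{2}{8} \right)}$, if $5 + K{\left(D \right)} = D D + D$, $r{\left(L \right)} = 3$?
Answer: $- \frac{933}{14} \approx -66.643$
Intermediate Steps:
$K{\left(D \right)} = -5 + D + D^{2}$ ($K{\left(D \right)} = -5 + \left(D D + D\right) = -5 + \left(D^{2} + D\right) = -5 + \left(D + D^{2}\right) = -5 + D + D^{2}$)
$U{\left(g,X \right)} = -75$ ($U{\left(g,X \right)} = \left(-5 + 5 + 5^{2}\right) \left(-3\right) = \left(-5 + 5 + 25\right) \left(-3\right) = 25 \left(-3\right) = -75$)
$n{\left(a \right)} = - \frac{300 a}{7}$ ($n{\left(a \right)} = \frac{2 \left(- 75 \left(a + a\right)\right)}{7} = \frac{2 \left(- 75 \cdot 2 a\right)}{7} = \frac{2 \left(- 150 a\right)}{7} = - \frac{300 a}{7}$)
$r{\left(-17 \right)} + n{\left(\frac{11}{8} + \frac{2}{8} \right)} = 3 - \frac{300 \left(\frac{11}{8} + \frac{2}{8}\right)}{7} = 3 - \frac{300 \left(11 \cdot \frac{1}{8} + 2 \cdot \frac{1}{8}\right)}{7} = 3 - \frac{300 \left(\frac{11}{8} + \frac{1}{4}\right)}{7} = 3 - \frac{975}{14} = - \frac{933}{14}$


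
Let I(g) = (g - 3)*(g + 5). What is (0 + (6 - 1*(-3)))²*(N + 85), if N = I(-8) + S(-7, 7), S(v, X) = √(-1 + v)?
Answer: 9558 + 162*I*√2 ≈ 9558.0 + 229.1*I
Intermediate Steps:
I(g) = (-3 + g)*(5 + g)
N = 33 + 2*I*√2 (N = (-15 + (-8)² + 2*(-8)) + √(-1 - 7) = (-15 + 64 - 16) + √(-8) = 33 + 2*I*√2 ≈ 33.0 + 2.8284*I)
(0 + (6 - 1*(-3)))²*(N + 85) = (0 + (6 - 1*(-3)))²*((33 + 2*I*√2) + 85) = (0 + (6 + 3))²*(118 + 2*I*√2) = (0 + 9)²*(118 + 2*I*√2) = 9²*(118 + 2*I*√2) = 81*(118 + 2*I*√2) = 9558 + 162*I*√2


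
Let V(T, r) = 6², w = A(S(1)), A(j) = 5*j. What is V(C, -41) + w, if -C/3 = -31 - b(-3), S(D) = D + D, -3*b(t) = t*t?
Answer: 46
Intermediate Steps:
b(t) = -t²/3 (b(t) = -t*t/3 = -t²/3)
S(D) = 2*D
w = 10 (w = 5*(2*1) = 5*2 = 10)
C = 84 (C = -3*(-31 - (-1)*(-3)²/3) = -3*(-31 - (-1)*9/3) = -3*(-31 - 1*(-3)) = -3*(-31 + 3) = -3*(-28) = 84)
V(T, r) = 36
V(C, -41) + w = 36 + 10 = 46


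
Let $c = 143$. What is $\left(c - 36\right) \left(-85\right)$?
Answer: $-9095$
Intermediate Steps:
$\left(c - 36\right) \left(-85\right) = \left(143 - 36\right) \left(-85\right) = 107 \left(-85\right) = -9095$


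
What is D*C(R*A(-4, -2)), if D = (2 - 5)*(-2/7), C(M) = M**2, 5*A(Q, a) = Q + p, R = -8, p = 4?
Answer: 0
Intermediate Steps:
A(Q, a) = 4/5 + Q/5 (A(Q, a) = (Q + 4)/5 = (4 + Q)/5 = 4/5 + Q/5)
D = 6/7 (D = -(-6)/7 = -3*(-2/7) = 6/7 ≈ 0.85714)
D*C(R*A(-4, -2)) = 6*(-8*(4/5 + (1/5)*(-4)))**2/7 = 6*(-8*(4/5 - 4/5))**2/7 = 6*(-8*0)**2/7 = (6/7)*0**2 = (6/7)*0 = 0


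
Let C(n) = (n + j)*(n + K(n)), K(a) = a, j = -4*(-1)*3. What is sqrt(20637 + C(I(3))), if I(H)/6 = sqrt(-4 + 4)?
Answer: 3*sqrt(2293) ≈ 143.66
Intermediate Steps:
j = 12 (j = 4*3 = 12)
I(H) = 0 (I(H) = 6*sqrt(-4 + 4) = 6*sqrt(0) = 6*0 = 0)
C(n) = 2*n*(12 + n) (C(n) = (n + 12)*(n + n) = (12 + n)*(2*n) = 2*n*(12 + n))
sqrt(20637 + C(I(3))) = sqrt(20637 + 2*0*(12 + 0)) = sqrt(20637 + 2*0*12) = sqrt(20637 + 0) = sqrt(20637) = 3*sqrt(2293)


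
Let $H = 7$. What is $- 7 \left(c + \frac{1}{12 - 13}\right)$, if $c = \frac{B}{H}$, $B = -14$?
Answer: $21$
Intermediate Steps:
$c = -2$ ($c = - \frac{14}{7} = \left(-14\right) \frac{1}{7} = -2$)
$- 7 \left(c + \frac{1}{12 - 13}\right) = - 7 \left(-2 + \frac{1}{12 - 13}\right) = - 7 \left(-2 + \frac{1}{-1}\right) = - 7 \left(-2 - 1\right) = \left(-7\right) \left(-3\right) = 21$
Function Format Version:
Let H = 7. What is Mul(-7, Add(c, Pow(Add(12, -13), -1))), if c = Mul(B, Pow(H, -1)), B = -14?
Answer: 21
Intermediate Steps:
c = -2 (c = Mul(-14, Pow(7, -1)) = Mul(-14, Rational(1, 7)) = -2)
Mul(-7, Add(c, Pow(Add(12, -13), -1))) = Mul(-7, Add(-2, Pow(Add(12, -13), -1))) = Mul(-7, Add(-2, Pow(-1, -1))) = Mul(-7, Add(-2, -1)) = Mul(-7, -3) = 21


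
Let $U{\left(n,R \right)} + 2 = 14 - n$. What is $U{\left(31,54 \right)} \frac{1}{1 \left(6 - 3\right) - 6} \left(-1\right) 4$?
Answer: $- \frac{76}{3} \approx -25.333$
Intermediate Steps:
$U{\left(n,R \right)} = 12 - n$ ($U{\left(n,R \right)} = -2 - \left(-14 + n\right) = 12 - n$)
$U{\left(31,54 \right)} \frac{1}{1 \left(6 - 3\right) - 6} \left(-1\right) 4 = \left(12 - 31\right) \frac{1}{1 \left(6 - 3\right) - 6} \left(-1\right) 4 = \left(12 - 31\right) \frac{1}{1 \cdot 3 - 6} \left(-1\right) 4 = - 19 \frac{1}{3 - 6} \left(-1\right) 4 = - 19 \frac{1}{-3} \left(-1\right) 4 = - 19 \left(- \frac{1}{3}\right) \left(-1\right) 4 = - 19 \cdot \frac{1}{3} \cdot 4 = \left(-19\right) \frac{4}{3} = - \frac{76}{3}$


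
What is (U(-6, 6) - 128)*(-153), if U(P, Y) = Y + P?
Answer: 19584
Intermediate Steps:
U(P, Y) = P + Y
(U(-6, 6) - 128)*(-153) = ((-6 + 6) - 128)*(-153) = (0 - 128)*(-153) = -128*(-153) = 19584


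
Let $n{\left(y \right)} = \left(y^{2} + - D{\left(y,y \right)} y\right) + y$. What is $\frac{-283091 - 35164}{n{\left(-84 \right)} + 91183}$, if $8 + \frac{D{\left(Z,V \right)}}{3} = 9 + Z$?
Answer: $- \frac{318255}{77239} \approx -4.1204$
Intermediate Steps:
$D{\left(Z,V \right)} = 3 + 3 Z$ ($D{\left(Z,V \right)} = -24 + 3 \left(9 + Z\right) = -24 + \left(27 + 3 Z\right) = 3 + 3 Z$)
$n{\left(y \right)} = y + y^{2} + y \left(-3 - 3 y\right)$ ($n{\left(y \right)} = \left(y^{2} + - (3 + 3 y) y\right) + y = \left(y^{2} + \left(-3 - 3 y\right) y\right) + y = \left(y^{2} + y \left(-3 - 3 y\right)\right) + y = y + y^{2} + y \left(-3 - 3 y\right)$)
$\frac{-283091 - 35164}{n{\left(-84 \right)} + 91183} = \frac{-283091 - 35164}{\left(-2\right) \left(-84\right) \left(1 - 84\right) + 91183} = - \frac{318255}{\left(-2\right) \left(-84\right) \left(-83\right) + 91183} = - \frac{318255}{-13944 + 91183} = - \frac{318255}{77239}$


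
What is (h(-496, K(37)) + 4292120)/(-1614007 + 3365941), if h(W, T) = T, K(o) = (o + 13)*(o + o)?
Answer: 715970/291989 ≈ 2.4520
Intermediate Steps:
K(o) = 2*o*(13 + o) (K(o) = (13 + o)*(2*o) = 2*o*(13 + o))
(h(-496, K(37)) + 4292120)/(-1614007 + 3365941) = (2*37*(13 + 37) + 4292120)/(-1614007 + 3365941) = (2*37*50 + 4292120)/1751934 = (3700 + 4292120)*(1/1751934) = 4295820*(1/1751934) = 715970/291989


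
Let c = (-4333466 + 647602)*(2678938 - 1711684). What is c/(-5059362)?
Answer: 84884921368/120461 ≈ 7.0467e+5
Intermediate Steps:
c = -3565166697456 (c = -3685864*967254 = -3565166697456)
c/(-5059362) = -3565166697456/(-5059362) = -3565166697456*(-1/5059362) = 84884921368/120461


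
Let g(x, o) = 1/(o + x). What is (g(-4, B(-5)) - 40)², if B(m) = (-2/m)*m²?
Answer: 57121/36 ≈ 1586.7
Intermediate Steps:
B(m) = -2*m
(g(-4, B(-5)) - 40)² = (1/(-2*(-5) - 4) - 40)² = (1/(10 - 4) - 40)² = (1/6 - 40)² = (⅙ - 40)² = (-239/6)² = 57121/36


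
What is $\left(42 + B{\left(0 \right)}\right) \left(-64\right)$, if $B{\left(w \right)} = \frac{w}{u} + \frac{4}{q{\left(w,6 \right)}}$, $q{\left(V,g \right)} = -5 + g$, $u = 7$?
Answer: $-2944$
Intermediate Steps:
$B{\left(w \right)} = 4 + \frac{w}{7}$ ($B{\left(w \right)} = \frac{w}{7} + \frac{4}{-5 + 6} = w \frac{1}{7} + \frac{4}{1} = \frac{w}{7} + 4 \cdot 1 = \frac{w}{7} + 4 = 4 + \frac{w}{7}$)
$\left(42 + B{\left(0 \right)}\right) \left(-64\right) = \left(42 + \left(4 + \frac{1}{7} \cdot 0\right)\right) \left(-64\right) = \left(42 + \left(4 + 0\right)\right) \left(-64\right) = \left(42 + 4\right) \left(-64\right) = 46 \left(-64\right) = -2944$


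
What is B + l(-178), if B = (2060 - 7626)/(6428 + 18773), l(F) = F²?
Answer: 72587538/2291 ≈ 31684.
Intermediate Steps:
B = -506/2291 (B = -5566/25201 = -5566*1/25201 = -506/2291 ≈ -0.22086)
B + l(-178) = -506/2291 + (-178)² = -506/2291 + 31684 = 72587538/2291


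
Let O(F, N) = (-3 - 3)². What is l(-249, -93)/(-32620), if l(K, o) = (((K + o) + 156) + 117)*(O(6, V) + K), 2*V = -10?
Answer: -14697/32620 ≈ -0.45055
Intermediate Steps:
V = -5 (V = (½)*(-10) = -5)
O(F, N) = 36 (O(F, N) = (-6)² = 36)
l(K, o) = (36 + K)*(273 + K + o) (l(K, o) = (((K + o) + 156) + 117)*(36 + K) = ((156 + K + o) + 117)*(36 + K) = (273 + K + o)*(36 + K) = (36 + K)*(273 + K + o))
l(-249, -93)/(-32620) = (9828 + (-249)² + 36*(-93) + 309*(-249) - 249*(-93))/(-32620) = (9828 + 62001 - 3348 - 76941 + 23157)*(-1/32620) = 14697*(-1/32620) = -14697/32620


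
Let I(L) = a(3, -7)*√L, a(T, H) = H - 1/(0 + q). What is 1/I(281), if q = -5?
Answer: -5*√281/9554 ≈ -0.0087728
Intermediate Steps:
a(T, H) = ⅕ + H (a(T, H) = H - 1/(0 - 5) = H - 1/(-5) = H - 1*(-⅕) = H + ⅕ = ⅕ + H)
I(L) = -34*√L/5 (I(L) = (⅕ - 7)*√L = -34*√L/5)
1/I(281) = 1/(-34*√281/5) = -5*√281/9554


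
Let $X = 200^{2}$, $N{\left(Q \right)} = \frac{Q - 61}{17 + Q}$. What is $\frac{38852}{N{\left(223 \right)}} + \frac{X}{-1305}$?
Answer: $\frac{45044320}{783} \approx 57528.0$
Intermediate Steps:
$N{\left(Q \right)} = \frac{-61 + Q}{17 + Q}$
$X = 40000$
$\frac{38852}{N{\left(223 \right)}} + \frac{X}{-1305} = \frac{38852}{\frac{1}{17 + 223} \left(-61 + 223\right)} + \frac{40000}{-1305} = \frac{38852}{\frac{1}{240} \cdot 162} + 40000 \left(- \frac{1}{1305}\right) = \frac{38852}{\frac{1}{240} \cdot 162} - \frac{8000}{261} = \frac{38852}{\frac{27}{40}} - \frac{8000}{261} = 38852 \cdot \frac{40}{27} - \frac{8000}{261} = \frac{1554080}{27} - \frac{8000}{261} = \frac{45044320}{783}$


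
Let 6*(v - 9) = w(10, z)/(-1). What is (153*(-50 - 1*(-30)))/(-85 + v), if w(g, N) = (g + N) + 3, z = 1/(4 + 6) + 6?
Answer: 183600/4751 ≈ 38.644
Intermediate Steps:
z = 61/10 (z = 1/10 + 6 = ⅒ + 6 = 61/10 ≈ 6.1000)
w(g, N) = 3 + N + g (w(g, N) = (N + g) + 3 = 3 + N + g)
v = 349/60 (v = 9 + ((3 + 61/10 + 10)/(-1))/6 = 9 + ((191/10)*(-1))/6 = 9 + (⅙)*(-191/10) = 9 - 191/60 = 349/60 ≈ 5.8167)
(153*(-50 - 1*(-30)))/(-85 + v) = (153*(-50 - 1*(-30)))/(-85 + 349/60) = (153*(-50 + 30))/(-4751/60) = (153*(-20))*(-60/4751) = -3060*(-60/4751) = 183600/4751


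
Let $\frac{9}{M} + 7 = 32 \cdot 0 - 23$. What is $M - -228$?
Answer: $\frac{2277}{10} \approx 227.7$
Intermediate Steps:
$M = - \frac{3}{10}$ ($M = \frac{9}{-7 + \left(32 \cdot 0 - 23\right)} = \frac{9}{-7 + \left(0 - 23\right)} = \frac{9}{-7 - 23} = \frac{9}{-30} = 9 \left(- \frac{1}{30}\right) = - \frac{3}{10} \approx -0.3$)
$M - -228 = - \frac{3}{10} - -228 = - \frac{3}{10} + 228 = \frac{2277}{10}$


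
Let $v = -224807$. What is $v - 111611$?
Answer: $-336418$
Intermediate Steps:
$v - 111611 = -224807 - 111611 = -336418$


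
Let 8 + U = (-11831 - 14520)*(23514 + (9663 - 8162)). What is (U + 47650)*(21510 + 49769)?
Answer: -46981601444817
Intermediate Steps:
U = -659170273 (U = -8 + (-11831 - 14520)*(23514 + (9663 - 8162)) = -8 - 26351*(23514 + 1501) = -8 - 26351*25015 = -8 - 659170265 = -659170273)
(U + 47650)*(21510 + 49769) = (-659170273 + 47650)*(21510 + 49769) = -659122623*71279 = -46981601444817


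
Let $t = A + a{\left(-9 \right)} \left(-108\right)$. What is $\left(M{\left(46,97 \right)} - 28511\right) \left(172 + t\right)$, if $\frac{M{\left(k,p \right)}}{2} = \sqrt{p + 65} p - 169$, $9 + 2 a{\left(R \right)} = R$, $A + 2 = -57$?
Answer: $-31301165 + 1894410 \sqrt{2} \approx -2.8622 \cdot 10^{7}$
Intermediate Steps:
$A = -59$ ($A = -2 - 57 = -59$)
$a{\left(R \right)} = - \frac{9}{2} + \frac{R}{2}$
$t = 913$ ($t = -59 + \left(- \frac{9}{2} + \frac{1}{2} \left(-9\right)\right) \left(-108\right) = -59 + \left(- \frac{9}{2} - \frac{9}{2}\right) \left(-108\right) = -59 - -972 = -59 + 972 = 913$)
$M{\left(k,p \right)} = -338 + 2 p \sqrt{65 + p}$ ($M{\left(k,p \right)} = 2 \left(\sqrt{p + 65} p - 169\right) = 2 \left(\sqrt{65 + p} p - 169\right) = 2 \left(p \sqrt{65 + p} - 169\right) = 2 \left(-169 + p \sqrt{65 + p}\right) = -338 + 2 p \sqrt{65 + p}$)
$\left(M{\left(46,97 \right)} - 28511\right) \left(172 + t\right) = \left(\left(-338 + 2 \cdot 97 \sqrt{65 + 97}\right) - 28511\right) \left(172 + 913\right) = \left(\left(-338 + 2 \cdot 97 \sqrt{162}\right) - 28511\right) 1085 = \left(\left(-338 + 2 \cdot 97 \cdot 9 \sqrt{2}\right) - 28511\right) 1085 = \left(\left(-338 + 1746 \sqrt{2}\right) - 28511\right) 1085 = \left(-28849 + 1746 \sqrt{2}\right) 1085 = -31301165 + 1894410 \sqrt{2}$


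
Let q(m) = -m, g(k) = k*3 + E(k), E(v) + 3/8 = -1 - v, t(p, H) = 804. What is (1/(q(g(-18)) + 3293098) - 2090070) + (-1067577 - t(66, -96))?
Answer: -83209653746425/26345083 ≈ -3.1585e+6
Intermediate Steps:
E(v) = -11/8 - v (E(v) = -3/8 + (-1 - v) = -11/8 - v)
g(k) = -11/8 + 2*k (g(k) = k*3 + (-11/8 - k) = 3*k + (-11/8 - k) = -11/8 + 2*k)
(1/(q(g(-18)) + 3293098) - 2090070) + (-1067577 - t(66, -96)) = (1/(-(-11/8 + 2*(-18)) + 3293098) - 2090070) + (-1067577 - 1*804) = (1/(-(-11/8 - 36) + 3293098) - 2090070) + (-1067577 - 804) = (1/(-1*(-299/8) + 3293098) - 2090070) - 1068381 = (1/(299/8 + 3293098) - 2090070) - 1068381 = (1/(26345083/8) - 2090070) - 1068381 = (8/26345083 - 2090070) - 1068381 = -55063067625802/26345083 - 1068381 = -83209653746425/26345083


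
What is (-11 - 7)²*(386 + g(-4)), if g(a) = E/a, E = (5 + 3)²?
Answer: 119880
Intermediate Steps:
E = 64 (E = 8² = 64)
g(a) = 64/a
(-11 - 7)²*(386 + g(-4)) = (-11 - 7)²*(386 + 64/(-4)) = (-18)²*(386 + 64*(-¼)) = 324*(386 - 16) = 324*370 = 119880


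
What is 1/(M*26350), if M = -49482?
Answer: -1/1303850700 ≈ -7.6696e-10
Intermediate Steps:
1/(M*26350) = 1/(-49482*26350) = -1/49482*1/26350 = -1/1303850700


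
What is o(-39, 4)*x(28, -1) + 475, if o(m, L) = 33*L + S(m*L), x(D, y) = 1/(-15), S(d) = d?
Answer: 2383/5 ≈ 476.60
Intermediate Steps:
x(D, y) = -1/15
o(m, L) = 33*L + L*m (o(m, L) = 33*L + m*L = 33*L + L*m)
o(-39, 4)*x(28, -1) + 475 = (4*(33 - 39))*(-1/15) + 475 = (4*(-6))*(-1/15) + 475 = -24*(-1/15) + 475 = 8/5 + 475 = 2383/5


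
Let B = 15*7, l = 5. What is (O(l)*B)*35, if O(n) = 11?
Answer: 40425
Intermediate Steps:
B = 105
(O(l)*B)*35 = (11*105)*35 = 1155*35 = 40425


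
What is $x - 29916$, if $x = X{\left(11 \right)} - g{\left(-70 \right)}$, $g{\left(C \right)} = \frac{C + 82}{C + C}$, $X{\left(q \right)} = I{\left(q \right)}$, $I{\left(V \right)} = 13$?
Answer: $- \frac{1046602}{35} \approx -29903.0$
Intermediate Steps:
$X{\left(q \right)} = 13$
$g{\left(C \right)} = \frac{82 + C}{2 C}$
$x = \frac{458}{35}$ ($x = 13 - \frac{82 - 70}{2 \left(-70\right)} = 13 - \frac{1}{2} \left(- \frac{1}{70}\right) 12 = 13 - - \frac{3}{35} = 13 + \frac{3}{35} = \frac{458}{35} \approx 13.086$)
$x - 29916 = \frac{458}{35} - 29916 = - \frac{1046602}{35}$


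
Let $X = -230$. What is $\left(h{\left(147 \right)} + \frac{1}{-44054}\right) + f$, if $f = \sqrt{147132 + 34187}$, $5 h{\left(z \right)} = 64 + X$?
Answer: $- \frac{7312969}{220270} + \sqrt{181319} \approx 392.62$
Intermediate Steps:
$h{\left(z \right)} = - \frac{166}{5}$ ($h{\left(z \right)} = \frac{64 - 230}{5} = \frac{1}{5} \left(-166\right) = - \frac{166}{5}$)
$f = \sqrt{181319} \approx 425.82$
$\left(h{\left(147 \right)} + \frac{1}{-44054}\right) + f = \left(- \frac{166}{5} + \frac{1}{-44054}\right) + \sqrt{181319} = \left(- \frac{166}{5} - \frac{1}{44054}\right) + \sqrt{181319} = - \frac{7312969}{220270} + \sqrt{181319}$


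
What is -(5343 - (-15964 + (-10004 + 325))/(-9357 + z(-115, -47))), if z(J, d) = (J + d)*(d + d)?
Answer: -31394396/5871 ≈ -5347.4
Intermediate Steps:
z(J, d) = 2*d*(J + d) (z(J, d) = (J + d)*(2*d) = 2*d*(J + d))
-(5343 - (-15964 + (-10004 + 325))/(-9357 + z(-115, -47))) = -(5343 - (-15964 + (-10004 + 325))/(-9357 + 2*(-47)*(-115 - 47))) = -(5343 - (-15964 - 9679)/(-9357 + 2*(-47)*(-162))) = -(5343 - (-25643)/(-9357 + 15228)) = -(5343 - (-25643)/5871) = -(5343 - 1*(-25643/5871)) = -(5343 + 25643/5871) = -1*31394396/5871 = -31394396/5871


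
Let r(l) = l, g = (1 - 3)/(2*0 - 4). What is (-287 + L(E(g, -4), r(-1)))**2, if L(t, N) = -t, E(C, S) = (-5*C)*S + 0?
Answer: 88209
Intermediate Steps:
g = 1/2 (g = -2/(0 - 4) = -2/(-4) = -2*(-1/4) = 1/2 ≈ 0.50000)
E(C, S) = -5*C*S (E(C, S) = -5*C*S + 0 = -5*C*S)
(-287 + L(E(g, -4), r(-1)))**2 = (-287 - (-5)*(-4)/2)**2 = (-287 - 1*10)**2 = (-287 - 10)**2 = (-297)**2 = 88209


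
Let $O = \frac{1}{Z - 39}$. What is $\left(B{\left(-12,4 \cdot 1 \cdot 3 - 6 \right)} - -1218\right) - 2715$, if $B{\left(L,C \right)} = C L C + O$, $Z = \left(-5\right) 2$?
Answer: $- \frac{94522}{49} \approx -1929.0$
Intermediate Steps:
$Z = -10$
$O = - \frac{1}{49}$ ($O = \frac{1}{-10 - 39} = \frac{1}{-49} = - \frac{1}{49} \approx -0.020408$)
$B{\left(L,C \right)} = - \frac{1}{49} + L C^{2}$ ($B{\left(L,C \right)} = C L C - \frac{1}{49} = L C^{2} - \frac{1}{49} = - \frac{1}{49} + L C^{2}$)
$\left(B{\left(-12,4 \cdot 1 \cdot 3 - 6 \right)} - -1218\right) - 2715 = \left(\left(- \frac{1}{49} - 12 \left(4 \cdot 1 \cdot 3 - 6\right)^{2}\right) - -1218\right) - 2715 = \left(\left(- \frac{1}{49} - 12 \left(4 \cdot 3 - 6\right)^{2}\right) + 1218\right) - 2715 = \left(\left(- \frac{1}{49} - 12 \left(12 - 6\right)^{2}\right) + 1218\right) - 2715 = \left(\left(- \frac{1}{49} - 12 \cdot 6^{2}\right) + 1218\right) - 2715 = \left(\left(- \frac{1}{49} - 432\right) + 1218\right) - 2715 = \left(- \frac{21169}{49} + 1218\right) - 2715 = \frac{38513}{49} - 2715 = - \frac{94522}{49}$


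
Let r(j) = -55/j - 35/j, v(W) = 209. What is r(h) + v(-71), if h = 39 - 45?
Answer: 224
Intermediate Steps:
h = -6
r(j) = -90/j
r(h) + v(-71) = -90/(-6) + 209 = -90*(-⅙) + 209 = 15 + 209 = 224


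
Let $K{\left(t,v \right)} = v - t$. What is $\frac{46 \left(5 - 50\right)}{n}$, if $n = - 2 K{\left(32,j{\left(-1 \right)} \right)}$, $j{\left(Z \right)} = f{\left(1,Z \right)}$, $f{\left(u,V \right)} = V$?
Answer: $- \frac{345}{11} \approx -31.364$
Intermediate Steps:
$j{\left(Z \right)} = Z$
$n = 66$ ($n = - 2 \left(-1 - 32\right) = \left(-2\right) \left(-33\right) = 66$)
$\frac{46 \left(5 - 50\right)}{n} = \frac{46 \left(5 - 50\right)}{66} = 46 \left(-45\right) \frac{1}{66} = \left(-2070\right) \frac{1}{66} = - \frac{345}{11}$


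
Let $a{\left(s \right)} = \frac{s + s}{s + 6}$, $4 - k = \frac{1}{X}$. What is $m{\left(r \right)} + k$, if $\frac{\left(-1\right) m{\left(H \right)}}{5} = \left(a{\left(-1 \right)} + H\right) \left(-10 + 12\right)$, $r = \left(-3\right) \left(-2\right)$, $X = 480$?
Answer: $- \frac{24961}{480} \approx -52.002$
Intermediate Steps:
$k = \frac{1919}{480}$ ($k = 4 - \frac{1}{480} = \frac{1919}{480} \approx 3.9979$)
$a{\left(s \right)} = \frac{2 s}{6 + s}$
$r = 6$
$m{\left(H \right)} = 4 - 10 H$ ($m{\left(H \right)} = - 5 \left(2 \left(-1\right) \frac{1}{6 - 1} + H\right) \left(-10 + 12\right) = - 5 \left(2 \left(-1\right) \frac{1}{5} + H\right) 2 = - 5 \left(- \frac{2}{5} + H\right) 2 = - 5 \left(- \frac{4}{5} + 2 H\right) = 4 - 10 H$)
$m{\left(r \right)} + k = \left(4 - 60\right) + \frac{1919}{480} = -56 + \frac{1919}{480} = - \frac{24961}{480}$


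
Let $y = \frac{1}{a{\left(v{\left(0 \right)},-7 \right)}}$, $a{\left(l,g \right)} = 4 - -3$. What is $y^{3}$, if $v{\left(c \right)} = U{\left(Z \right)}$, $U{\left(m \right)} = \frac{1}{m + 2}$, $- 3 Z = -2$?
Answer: $\frac{1}{343} \approx 0.0029155$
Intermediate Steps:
$Z = \frac{2}{3}$ ($Z = \left(- \frac{1}{3}\right) \left(-2\right) = \frac{2}{3} \approx 0.66667$)
$U{\left(m \right)} = \frac{1}{2 + m}$
$v{\left(c \right)} = \frac{3}{8}$ ($v{\left(c \right)} = \frac{1}{2 + \frac{2}{3}} = \frac{1}{\frac{8}{3}} = \frac{3}{8}$)
$a{\left(l,g \right)} = 7$ ($a{\left(l,g \right)} = 4 + 3 = 7$)
$y = \frac{1}{7} \approx 0.14286$
$y^{3} = \left(\frac{1}{7}\right)^{3} = \frac{1}{343}$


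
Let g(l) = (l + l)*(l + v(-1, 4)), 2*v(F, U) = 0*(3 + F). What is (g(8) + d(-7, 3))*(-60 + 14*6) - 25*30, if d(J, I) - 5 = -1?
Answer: 2418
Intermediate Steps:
d(J, I) = 4 (d(J, I) = 5 - 1 = 4)
v(F, U) = 0 (v(F, U) = (0*(3 + F))/2 = (½)*0 = 0)
g(l) = 2*l² (g(l) = (l + l)*(l + 0) = (2*l)*l = 2*l²)
(g(8) + d(-7, 3))*(-60 + 14*6) - 25*30 = (2*8² + 4)*(-60 + 14*6) - 25*30 = (2*64 + 4)*(-60 + 84) - 750 = (128 + 4)*24 - 750 = 132*24 - 750 = 3168 - 750 = 2418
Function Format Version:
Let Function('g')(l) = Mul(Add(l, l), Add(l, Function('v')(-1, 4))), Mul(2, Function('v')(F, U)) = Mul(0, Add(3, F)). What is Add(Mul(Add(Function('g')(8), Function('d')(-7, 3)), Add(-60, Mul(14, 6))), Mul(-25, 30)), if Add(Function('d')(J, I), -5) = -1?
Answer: 2418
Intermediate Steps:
Function('d')(J, I) = 4 (Function('d')(J, I) = Add(5, -1) = 4)
Function('v')(F, U) = 0 (Function('v')(F, U) = Mul(Rational(1, 2), Mul(0, Add(3, F))) = Mul(Rational(1, 2), 0) = 0)
Function('g')(l) = Mul(2, Pow(l, 2)) (Function('g')(l) = Mul(Add(l, l), Add(l, 0)) = Mul(Mul(2, l), l) = Mul(2, Pow(l, 2)))
Add(Mul(Add(Function('g')(8), Function('d')(-7, 3)), Add(-60, Mul(14, 6))), Mul(-25, 30)) = Add(Mul(Add(Mul(2, Pow(8, 2)), 4), Add(-60, Mul(14, 6))), Mul(-25, 30)) = Add(Mul(Add(Mul(2, 64), 4), Add(-60, 84)), -750) = Add(Mul(Add(128, 4), 24), -750) = Add(Mul(132, 24), -750) = Add(3168, -750) = 2418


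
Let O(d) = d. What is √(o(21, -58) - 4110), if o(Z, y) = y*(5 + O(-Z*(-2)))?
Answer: 2*I*√1709 ≈ 82.68*I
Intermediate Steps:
o(Z, y) = y*(5 + 2*Z) (o(Z, y) = y*(5 - Z*(-2)) = y*(5 + 2*Z))
√(o(21, -58) - 4110) = √(-58*(5 + 2*21) - 4110) = √(-58*(5 + 42) - 4110) = √(-58*47 - 4110) = √(-2726 - 4110) = √(-6836) = 2*I*√1709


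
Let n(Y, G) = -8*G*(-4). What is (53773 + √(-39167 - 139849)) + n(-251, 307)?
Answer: 63597 + 2*I*√44754 ≈ 63597.0 + 423.1*I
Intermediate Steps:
n(Y, G) = 32*G
(53773 + √(-39167 - 139849)) + n(-251, 307) = (53773 + √(-39167 - 139849)) + 32*307 = (53773 + √(-179016)) + 9824 = (53773 + 2*I*√44754) + 9824 = 63597 + 2*I*√44754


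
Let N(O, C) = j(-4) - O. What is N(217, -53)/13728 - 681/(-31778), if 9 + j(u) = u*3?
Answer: 446401/109062096 ≈ 0.0040931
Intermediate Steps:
j(u) = -9 + 3*u (j(u) = -9 + u*3 = -9 + 3*u)
N(O, C) = -21 - O (N(O, C) = (-9 + 3*(-4)) - O = (-9 - 12) - O = -21 - O)
N(217, -53)/13728 - 681/(-31778) = (-21 - 1*217)/13728 - 681/(-31778) = (-21 - 217)*(1/13728) - 681*(-1/31778) = -238*1/13728 + 681/31778 = -119/6864 + 681/31778 = 446401/109062096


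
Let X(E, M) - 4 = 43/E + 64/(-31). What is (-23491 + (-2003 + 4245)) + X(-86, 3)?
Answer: -1317349/62 ≈ -21248.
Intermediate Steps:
X(E, M) = 60/31 + 43/E (X(E, M) = 4 + (43/E + 64/(-31)) = 4 + (43/E + 64*(-1/31)) = 4 + (43/E - 64/31) = 4 + (-64/31 + 43/E) = 60/31 + 43/E)
(-23491 + (-2003 + 4245)) + X(-86, 3) = (-23491 + (-2003 + 4245)) + (60/31 + 43/(-86)) = (-23491 + 2242) + (60/31 + 43*(-1/86)) = -21249 + (60/31 - ½) = -21249 + 89/62 = -1317349/62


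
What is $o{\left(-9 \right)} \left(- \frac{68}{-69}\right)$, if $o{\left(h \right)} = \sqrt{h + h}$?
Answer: $\frac{68 i \sqrt{2}}{23} \approx 4.1812 i$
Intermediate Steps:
$o{\left(h \right)} = \sqrt{2} \sqrt{h}$ ($o{\left(h \right)} = \sqrt{2 h} = \sqrt{2} \sqrt{h}$)
$o{\left(-9 \right)} \left(- \frac{68}{-69}\right) = \sqrt{2} \sqrt{-9} \left(- \frac{68}{-69}\right) = \sqrt{2} \cdot 3 i \left(\left(-68\right) \left(- \frac{1}{69}\right)\right) = 3 i \sqrt{2} \cdot \frac{68}{69} = \frac{68 i \sqrt{2}}{23}$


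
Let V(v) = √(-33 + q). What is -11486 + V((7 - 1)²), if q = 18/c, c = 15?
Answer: -11486 + I*√795/5 ≈ -11486.0 + 5.6392*I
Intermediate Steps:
q = 6/5 (q = 18/15 = 18*(1/15) = 6/5 ≈ 1.2000)
V(v) = I*√795/5 (V(v) = √(-33 + 6/5) = √(-159/5) = I*√795/5)
-11486 + V((7 - 1)²) = -11486 + I*√795/5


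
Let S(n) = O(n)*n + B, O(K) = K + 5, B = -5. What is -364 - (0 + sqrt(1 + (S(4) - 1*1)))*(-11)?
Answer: -364 + 11*sqrt(31) ≈ -302.75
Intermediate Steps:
O(K) = 5 + K
S(n) = -5 + n*(5 + n) (S(n) = (5 + n)*n - 5 = n*(5 + n) - 5 = -5 + n*(5 + n))
-364 - (0 + sqrt(1 + (S(4) - 1*1)))*(-11) = -364 - (0 + sqrt(1 + ((-5 + 4*(5 + 4)) - 1*1)))*(-11) = -364 - (0 + sqrt(1 + ((-5 + 4*9) - 1)))*(-11) = -364 - (0 + sqrt(1 + ((-5 + 36) - 1)))*(-11) = -364 - (0 + sqrt(1 + (31 - 1)))*(-11) = -364 - (0 + sqrt(1 + 30))*(-11) = -364 - (0 + sqrt(31))*(-11) = -364 - sqrt(31)*(-11) = -364 - (-11)*sqrt(31) = -364 + 11*sqrt(31)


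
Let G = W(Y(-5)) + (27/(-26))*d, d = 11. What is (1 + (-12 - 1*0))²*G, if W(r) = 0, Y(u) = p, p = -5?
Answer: -35937/26 ≈ -1382.2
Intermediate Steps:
Y(u) = -5
G = -297/26 (G = 0 + (27/(-26))*11 = 0 + (27*(-1/26))*11 = 0 - 27/26*11 = 0 - 297/26 = -297/26 ≈ -11.423)
(1 + (-12 - 1*0))²*G = (1 + (-12 - 1*0))²*(-297/26) = (1 + (-12 + 0))²*(-297/26) = (1 - 12)²*(-297/26) = (-11)²*(-297/26) = 121*(-297/26) = -35937/26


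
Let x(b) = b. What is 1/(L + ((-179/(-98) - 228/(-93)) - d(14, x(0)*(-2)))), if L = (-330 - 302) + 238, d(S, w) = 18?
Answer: -3038/1238659 ≈ -0.0024527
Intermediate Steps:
L = -394 (L = -632 + 238 = -394)
1/(L + ((-179/(-98) - 228/(-93)) - d(14, x(0)*(-2)))) = 1/(-394 + ((-179/(-98) - 228/(-93)) - 1*18)) = 1/(-394 + ((-179*(-1/98) - 228*(-1/93)) - 18)) = 1/(-394 + ((179/98 + 76/31) - 18)) = 1/(-394 + (12997/3038 - 18)) = 1/(-394 - 41687/3038) = 1/(-1238659/3038) = -3038/1238659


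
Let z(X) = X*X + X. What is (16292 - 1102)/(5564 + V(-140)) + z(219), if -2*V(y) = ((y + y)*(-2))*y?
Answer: 34786205/722 ≈ 48180.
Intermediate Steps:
z(X) = X + X**2 (z(X) = X**2 + X = X + X**2)
V(y) = 2*y**2 (V(y) = -(y + y)*(-2)*y/2 = -(2*y)*(-2)*y/2 = -(-4*y)*y/2 = -(-2)*y**2 = 2*y**2)
(16292 - 1102)/(5564 + V(-140)) + z(219) = (16292 - 1102)/(5564 + 2*(-140)**2) + 219*(1 + 219) = 15190/(5564 + 2*19600) + 219*220 = 15190/(5564 + 39200) + 48180 = 15190/44764 + 48180 = 15190*(1/44764) + 48180 = 245/722 + 48180 = 34786205/722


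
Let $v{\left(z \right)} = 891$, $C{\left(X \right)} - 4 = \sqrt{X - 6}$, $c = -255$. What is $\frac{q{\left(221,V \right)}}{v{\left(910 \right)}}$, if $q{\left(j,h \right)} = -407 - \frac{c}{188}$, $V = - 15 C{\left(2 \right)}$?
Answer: $- \frac{76261}{167508} \approx -0.45527$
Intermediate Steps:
$C{\left(X \right)} = 4 + \sqrt{-6 + X}$ ($C{\left(X \right)} = 4 + \sqrt{X - 6} = 4 + \sqrt{-6 + X}$)
$V = -60 - 30 i$ ($V = - 15 \left(4 + \sqrt{-6 + 2}\right) = - 15 \left(4 + \sqrt{-4}\right) = - 15 \left(4 + 2 i\right) = -60 - 30 i \approx -60.0 - 30.0 i$)
$q{\left(j,h \right)} = - \frac{76261}{188}$ ($q{\left(j,h \right)} = -407 - - \frac{255}{188} = -407 + \frac{255}{188} = - \frac{76261}{188}$)
$\frac{q{\left(221,V \right)}}{v{\left(910 \right)}} = - \frac{76261}{188 \cdot 891} = \left(- \frac{76261}{188}\right) \frac{1}{891} = - \frac{76261}{167508}$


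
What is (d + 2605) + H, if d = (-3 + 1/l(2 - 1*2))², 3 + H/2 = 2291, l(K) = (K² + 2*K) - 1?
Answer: 7197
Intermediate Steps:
l(K) = -1 + K² + 2*K
H = 4576 (H = -6 + 2*2291 = -6 + 4582 = 4576)
d = 16 (d = (-3 + 1/(-1 + (2 - 1*2)² + 2*(2 - 1*2)))² = (-3 + 1/(-1 + (2 - 2)² + 2*(2 - 2)))² = (-3 + 1/(-1 + 0² + 2*0))² = (-3 + 1/(-1 + 0 + 0))² = (-3 + 1/(-1))² = (-3 - 1)² = (-4)² = 16)
(d + 2605) + H = (16 + 2605) + 4576 = 2621 + 4576 = 7197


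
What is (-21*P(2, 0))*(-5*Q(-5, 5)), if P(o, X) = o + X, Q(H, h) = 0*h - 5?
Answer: -1050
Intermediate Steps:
Q(H, h) = -5 (Q(H, h) = 0 - 5 = -5)
P(o, X) = X + o
(-21*P(2, 0))*(-5*Q(-5, 5)) = (-21*(0 + 2))*(-5*(-5)) = -21*2*25 = -42*25 = -1050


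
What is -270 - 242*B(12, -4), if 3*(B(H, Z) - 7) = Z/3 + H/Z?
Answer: -14530/9 ≈ -1614.4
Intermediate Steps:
B(H, Z) = 7 + Z/9 + H/(3*Z) (B(H, Z) = 7 + (Z/3 + H/Z)/3 = 7 + (Z/9 + H/(3*Z)) = 7 + Z/9 + H/(3*Z))
-270 - 242*B(12, -4) = -270 - 242*(7 + (1/9)*(-4) + (1/3)*12/(-4)) = -270 - 242*(7 - 4/9 + (1/3)*12*(-1/4)) = -270 - 242*(7 - 4/9 - 1) = -270 - 242*50/9 = -270 - 12100/9 = -14530/9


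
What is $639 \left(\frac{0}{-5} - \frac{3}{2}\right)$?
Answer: $- \frac{1917}{2} \approx -958.5$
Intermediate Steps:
$639 \left(\frac{0}{-5} - \frac{3}{2}\right) = 639 \left(0 \left(- \frac{1}{5}\right) - \frac{3}{2}\right) = 639 \left(0 - \frac{3}{2}\right) = 639 \left(- \frac{3}{2}\right) = - \frac{1917}{2}$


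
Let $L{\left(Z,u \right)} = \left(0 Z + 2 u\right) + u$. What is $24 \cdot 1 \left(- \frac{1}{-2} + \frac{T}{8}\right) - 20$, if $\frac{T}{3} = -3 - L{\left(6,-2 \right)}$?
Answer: $19$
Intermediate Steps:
$L{\left(Z,u \right)} = 3 u$ ($L{\left(Z,u \right)} = \left(0 + 2 u\right) + u = 2 u + u = 3 u$)
$T = 9$ ($T = 3 \left(-3 - 3 \left(-2\right)\right) = 3 \left(-3 - -6\right) = 3 \left(-3 + 6\right) = 3 \cdot 3 = 9$)
$24 \cdot 1 \left(- \frac{1}{-2} + \frac{T}{8}\right) - 20 = 24 \cdot 1 \left(- \frac{1}{-2} + \frac{9}{8}\right) - 20 = 24 \cdot 1 \left(\left(-1\right) \left(- \frac{1}{2}\right) + 9 \cdot \frac{1}{8}\right) - 20 = 24 \cdot 1 \left(\frac{1}{2} + \frac{9}{8}\right) - 20 = 24 \cdot 1 \cdot \frac{13}{8} - 20 = 24 \cdot \frac{13}{8} - 20 = 39 - 20 = 19$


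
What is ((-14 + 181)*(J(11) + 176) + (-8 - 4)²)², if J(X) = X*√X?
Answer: 909495555 + 108515264*√11 ≈ 1.2694e+9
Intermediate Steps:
J(X) = X^(3/2)
((-14 + 181)*(J(11) + 176) + (-8 - 4)²)² = ((-14 + 181)*(11^(3/2) + 176) + (-8 - 4)²)² = (167*(11*√11 + 176) + (-12)²)² = (167*(176 + 11*√11) + 144)² = ((29392 + 1837*√11) + 144)² = (29536 + 1837*√11)²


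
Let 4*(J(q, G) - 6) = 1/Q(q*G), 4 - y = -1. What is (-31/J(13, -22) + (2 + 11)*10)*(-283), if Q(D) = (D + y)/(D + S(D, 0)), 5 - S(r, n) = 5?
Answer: -124386424/3515 ≈ -35387.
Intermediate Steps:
S(r, n) = 0 (S(r, n) = 5 - 1*5 = 5 - 5 = 0)
y = 5 (y = 4 - 1*(-1) = 4 + 1 = 5)
Q(D) = (5 + D)/D (Q(D) = (D + 5)/(D + 0) = (5 + D)/D)
J(q, G) = 6 + G*q/(4*(5 + G*q)) (J(q, G) = 6 + 1/(4*(((5 + q*G)/((q*G))))) = 6 + 1/(4*(((5 + G*q)/((G*q))))) = 6 + 1/(4*(((1/(G*q))*(5 + G*q)))) = 6 + 1/(4*(((5 + G*q)/(G*q)))) = 6 + (G*q/(5 + G*q))/4 = 6 + G*q/(4*(5 + G*q)))
(-31/J(13, -22) + (2 + 11)*10)*(-283) = (-31*4*(5 - 22*13)/(5*(24 + 5*(-22)*13)) + (2 + 11)*10)*(-283) = (-31*4*(5 - 286)/(5*(24 - 1430)) + 13*10)*(-283) = (-31/((5/4)*(-1406)/(-281)) + 130)*(-283) = (-31/((5/4)*(-1/281)*(-1406)) + 130)*(-283) = (-31/3515/562 + 130)*(-283) = (-31*562/3515 + 130)*(-283) = (-17422/3515 + 130)*(-283) = (439528/3515)*(-283) = -124386424/3515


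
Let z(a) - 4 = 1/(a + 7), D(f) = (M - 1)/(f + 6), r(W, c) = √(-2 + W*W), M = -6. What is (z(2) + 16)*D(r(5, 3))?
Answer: -2534/39 + 1267*√23/117 ≈ -13.040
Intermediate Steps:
r(W, c) = √(-2 + W²)
D(f) = -7/(6 + f) (D(f) = (-6 - 1)/(f + 6) = -7/(6 + f))
z(a) = 4 + 1/(7 + a) (z(a) = 4 + 1/(a + 7) = 4 + 1/(7 + a))
(z(2) + 16)*D(r(5, 3)) = ((29 + 4*2)/(7 + 2) + 16)*(-7/(6 + √(-2 + 5²))) = ((29 + 8)/9 + 16)*(-7/(6 + √(-2 + 25))) = ((⅑)*37 + 16)*(-7/(6 + √23)) = (37/9 + 16)*(-7/(6 + √23)) = 181*(-7/(6 + √23))/9 = -1267/(9*(6 + √23))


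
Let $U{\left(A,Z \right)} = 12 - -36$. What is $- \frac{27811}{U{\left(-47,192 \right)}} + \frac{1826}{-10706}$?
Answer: $- \frac{148916107}{256944} \approx -579.57$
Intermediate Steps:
$U{\left(A,Z \right)} = 48$ ($U{\left(A,Z \right)} = 12 + 36 = 48$)
$- \frac{27811}{U{\left(-47,192 \right)}} + \frac{1826}{-10706} = - \frac{27811}{48} + \frac{1826}{-10706} = \left(-27811\right) \frac{1}{48} + 1826 \left(- \frac{1}{10706}\right) = - \frac{27811}{48} - \frac{913}{5353} = - \frac{148916107}{256944}$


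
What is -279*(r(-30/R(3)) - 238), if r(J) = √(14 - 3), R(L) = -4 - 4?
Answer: 66402 - 279*√11 ≈ 65477.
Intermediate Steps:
R(L) = -8
r(J) = √11
-279*(r(-30/R(3)) - 238) = -279*(√11 - 238) = -279*(-238 + √11) = 66402 - 279*√11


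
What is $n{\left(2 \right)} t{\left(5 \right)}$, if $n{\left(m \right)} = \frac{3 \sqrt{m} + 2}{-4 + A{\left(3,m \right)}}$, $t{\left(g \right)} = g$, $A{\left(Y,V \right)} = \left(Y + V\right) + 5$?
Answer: $\frac{5}{3} + \frac{5 \sqrt{2}}{2} \approx 5.2022$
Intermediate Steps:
$A{\left(Y,V \right)} = 5 + V + Y$ ($A{\left(Y,V \right)} = \left(V + Y\right) + 5 = 5 + V + Y$)
$n{\left(m \right)} = \frac{2 + 3 \sqrt{m}}{4 + m}$ ($n{\left(m \right)} = \frac{3 \sqrt{m} + 2}{-4 + \left(5 + m + 3\right)} = \frac{2 + 3 \sqrt{m}}{-4 + \left(8 + m\right)} = \frac{2 + 3 \sqrt{m}}{4 + m}$)
$n{\left(2 \right)} t{\left(5 \right)} = \frac{2 + 3 \sqrt{2}}{4 + 2} \cdot 5 = \frac{2 + 3 \sqrt{2}}{6} \cdot 5 = \left(\frac{1}{3} + \frac{\sqrt{2}}{2}\right) 5 = \frac{5}{3} + \frac{5 \sqrt{2}}{2}$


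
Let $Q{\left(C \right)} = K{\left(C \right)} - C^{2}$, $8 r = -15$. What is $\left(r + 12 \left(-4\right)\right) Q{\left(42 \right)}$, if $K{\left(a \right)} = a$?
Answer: $\frac{343539}{4} \approx 85885.0$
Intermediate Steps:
$r = - \frac{15}{8}$ ($r = \frac{1}{8} \left(-15\right) = - \frac{15}{8} \approx -1.875$)
$Q{\left(C \right)} = C - C^{2}$
$\left(r + 12 \left(-4\right)\right) Q{\left(42 \right)} = \left(- \frac{15}{8} + 12 \left(-4\right)\right) 42 \left(1 - 42\right) = \left(- \frac{15}{8} - 48\right) 42 \left(1 - 42\right) = - \frac{399 \cdot 42 \left(-41\right)}{8} = \left(- \frac{399}{8}\right) \left(-1722\right) = \frac{343539}{4}$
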